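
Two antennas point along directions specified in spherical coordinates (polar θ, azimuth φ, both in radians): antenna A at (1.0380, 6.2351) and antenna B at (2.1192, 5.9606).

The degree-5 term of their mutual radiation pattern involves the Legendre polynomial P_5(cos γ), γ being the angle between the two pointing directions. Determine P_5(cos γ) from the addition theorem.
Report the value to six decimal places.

Term-by-term m-sum for l=5 (normalisation 4π/11 = 1.142397):
  [-5]  conj(Y_{5,-5})(Ω₁) = (0.213779, -0.052412) ; Y_{5,-5}(Ω₂) = (-0.008846, 0.209851) ; Δ = (0.009108, 0.045326)
  [-4]  conj(Y_{5,-4})(Ω₁) = (0.402878, -0.078460) ; Y_{5,-4}(Ω₂) = (-0.112313, -0.389912) ; Δ = (-0.075841, -0.148275)
  [-3]  conj(Y_{5,-3})(Ω₁) = (0.289283, -0.042023) ; Y_{5,-3}(Ω₂) = (0.176308, 0.256035) ; Δ = (0.061762, 0.066658)
  [-2]  conj(Y_{5,-2})(Ω₁) = (-0.143675, 0.013860) ; Y_{5,-2}(Ω₂) = (0.094929, 0.071444) ; Δ = (-0.014629, -0.008949)
  [-1]  conj(Y_{5,-1})(Ω₁) = (-0.334589, 0.016101) ; Y_{5,-1}(Ω₂) = (-0.324998, -0.108634) ; Δ = (0.110490, 0.031115)
  [+0]  conj(Y_{5,0})(Ω₁) = (0.067321, -0.000000) ; Y_{5,0}(Ω₂) = (-0.038340, 0.000000) ; Δ = (-0.002581, 0.000000)
  [+1]  conj(Y_{5,1})(Ω₁) = (0.334589, 0.016101) ; Y_{5,1}(Ω₂) = (0.324998, -0.108634) ; Δ = (0.110490, -0.031115)
  [+2]  conj(Y_{5,2})(Ω₁) = (-0.143675, -0.013860) ; Y_{5,2}(Ω₂) = (0.094929, -0.071444) ; Δ = (-0.014629, 0.008949)
  [+3]  conj(Y_{5,3})(Ω₁) = (-0.289283, -0.042023) ; Y_{5,3}(Ω₂) = (-0.176308, 0.256035) ; Δ = (0.061762, -0.066658)
  [+4]  conj(Y_{5,4})(Ω₁) = (0.402878, 0.078460) ; Y_{5,4}(Ω₂) = (-0.112313, 0.389912) ; Δ = (-0.075841, 0.148275)
  [+5]  conj(Y_{5,5})(Ω₁) = (-0.213779, -0.052412) ; Y_{5,5}(Ω₂) = (0.008846, 0.209851) ; Δ = (0.009108, -0.045326)
Accumulated sum (0.179198, 0.000000); after 4π/(2l+1) scaling, (0.204716, 0.000000) ⇒ P_5 = 0.204716

0.204716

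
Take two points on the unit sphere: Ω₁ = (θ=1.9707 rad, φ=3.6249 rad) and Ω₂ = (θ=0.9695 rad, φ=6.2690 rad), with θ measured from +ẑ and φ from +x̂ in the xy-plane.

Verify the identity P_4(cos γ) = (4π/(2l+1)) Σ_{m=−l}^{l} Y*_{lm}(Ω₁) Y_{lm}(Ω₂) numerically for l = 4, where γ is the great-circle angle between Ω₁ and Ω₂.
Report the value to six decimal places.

0.136771

Addition theorem: P_4(cos γ) = (4π/9) Σ_m Y*_{lm}(Ω₁) Y_{lm}(Ω₂), m = −4…4:
  m=-4: (-0.112940, 0.297851) × (0.204280, 0.011604) = (-0.026527, 0.059534)  (running Σ = (-0.026527, 0.059534))
  m=-3: (0.045920, 0.378047) × (0.396668, 0.016891) = (0.011829, 0.150735)  (running Σ = (-0.014698, 0.210269))
  m=-2: (0.009842, 0.014258) × (0.281992, 0.008002) = (0.002661, 0.004099)  (running Σ = (-0.012037, 0.214368))
  m=-1: (-0.291275, -0.152868) × (-0.167661, -0.002378) = (0.048472, 0.026323)  (running Σ = (0.036435, 0.240691))
  m=0: (-0.078617, -0.000000) × (-0.319073, 0.000000) = (0.025085, 0.000000)  (running Σ = (0.061520, 0.240691))
  m=1: (0.291275, -0.152868) × (0.167661, -0.002378) = (0.048472, -0.026323)  (running Σ = (0.109992, 0.214368))
  m=2: (0.009842, -0.014258) × (0.281992, -0.008002) = (0.002661, -0.004099)  (running Σ = (0.112653, 0.210269))
  m=3: (-0.045920, 0.378047) × (-0.396668, 0.016891) = (0.011829, -0.150735)  (running Σ = (0.124482, 0.059534))
  m=4: (-0.112940, -0.297851) × (0.204280, -0.011604) = (-0.026527, -0.059534)  (running Σ = (0.097955, 0.000000))
Σ over m = (0.097955, 0.000000); ×(4π/9) → (0.136771, 0.000000). Real part: 0.136771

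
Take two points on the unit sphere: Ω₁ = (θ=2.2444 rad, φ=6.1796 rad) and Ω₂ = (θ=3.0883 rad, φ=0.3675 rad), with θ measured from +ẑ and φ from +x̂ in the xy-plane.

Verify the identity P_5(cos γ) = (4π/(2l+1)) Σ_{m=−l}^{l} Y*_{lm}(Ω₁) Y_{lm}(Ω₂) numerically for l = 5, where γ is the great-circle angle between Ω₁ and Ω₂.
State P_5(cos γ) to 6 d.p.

-0.291917

Addition theorem: P_5(cos γ) = (4π/11) Σ_m Y*_{lm}(Ω₁) Y_{lm}(Ω₂), m = −5…5:
  term(m=-5) = (-0.000000, -0.000000)   from Y*(Ω₁)=(0.117611, -0.067016), Y(Ω₂)=(-0.000000, -0.000000)
  term(m=-4) = (-0.000001, -0.000004)   from Y*(Ω₁)=(-0.312741, 0.137544), Y(Ω₂)=(-0.000001, 0.000012)
  term(m=-3) = (0.000027, -0.000170)   from Y*(Ω₁)=(0.393488, -0.126373), Y(Ω₂)=(0.000188, -0.000372)
  term(m=-2) = (0.000608, -0.000836)   from Y*(Ω₁)=(-0.105800, 0.022238), Y(Ω₂)=(-0.007094, 0.006413)
  term(m=-1) = (-0.038219, 0.019466)   from Y*(Ω₁)=(-0.315697, 0.032819), Y(Ω₂)=(0.126109, -0.048551)
  term(m=+0) = (-0.180360, 0.000000)   from Y*(Ω₁)=(0.196948, -0.000000), Y(Ω₂)=(-0.915777, 0.000000)
  term(m=+1) = (-0.038219, -0.019466)   from Y*(Ω₁)=(0.315697, 0.032819), Y(Ω₂)=(-0.126109, -0.048551)
  term(m=+2) = (0.000608, 0.000836)   from Y*(Ω₁)=(-0.105800, -0.022238), Y(Ω₂)=(-0.007094, -0.006413)
  term(m=+3) = (0.000027, 0.000170)   from Y*(Ω₁)=(-0.393488, -0.126373), Y(Ω₂)=(-0.000188, -0.000372)
  term(m=+4) = (-0.000001, 0.000004)   from Y*(Ω₁)=(-0.312741, -0.137544), Y(Ω₂)=(-0.000001, -0.000012)
  term(m=+5) = (-0.000000, 0.000000)   from Y*(Ω₁)=(-0.117611, -0.067016), Y(Ω₂)=(0.000000, -0.000000)
Total Σ_m = (-0.255531, 0.000000). Multiply by 1.142397: (-0.291917, 0.000000). P_5(cos γ) = -0.291917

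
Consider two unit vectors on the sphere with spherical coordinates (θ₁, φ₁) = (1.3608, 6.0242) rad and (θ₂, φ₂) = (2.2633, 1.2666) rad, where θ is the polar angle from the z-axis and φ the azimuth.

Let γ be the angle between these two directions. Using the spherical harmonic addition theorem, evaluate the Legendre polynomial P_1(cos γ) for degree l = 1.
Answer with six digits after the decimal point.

-0.099072

Expand P_1 via completeness: Σ_{m} conj(Y_{1,m}) at Ω₁ times Y_{1,m} at Ω₂ —
  m=-1: Y*=(0.326635, -0.086537)  Y=(0.079647, -0.253701)  product (0.004061, -0.089760)
  m=+0: Y*=(0.101852, -0.000000)  Y=(-0.311956, 0.000000)  product (-0.031773, 0.000000)
  m=+1: Y*=(-0.326635, -0.086537)  Y=(-0.079647, -0.253701)  product (0.004061, 0.089760)
Accumulated sum (-0.023652, 0.000000); after 4π/(2l+1) scaling, (-0.099072, 0.000000) ⇒ P_1 = -0.099072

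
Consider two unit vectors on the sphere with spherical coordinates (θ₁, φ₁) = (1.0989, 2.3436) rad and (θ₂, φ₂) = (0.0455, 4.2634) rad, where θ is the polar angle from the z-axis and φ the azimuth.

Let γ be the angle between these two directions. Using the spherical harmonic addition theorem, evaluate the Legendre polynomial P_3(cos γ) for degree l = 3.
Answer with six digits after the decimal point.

-0.447052

Term-by-term m-sum for l=3 (normalisation 4π/7 = 1.795196):
  m=-3: (0.216204, 0.200454) × (0.000038, -0.000009) = (0.000010, 0.000006)  (running Σ = (0.000010, 0.000006))
  m=-2: (-0.009283, -0.368455) × (-0.001316, -0.001652) = (-0.000596, 0.000500)  (running Σ = (-0.000586, 0.000506))
  m=-1: (-0.006672, 0.006842) × (-0.025456, 0.052834) = (-0.000192, -0.000527)  (running Σ = (-0.000778, -0.000021))
  m=0: (-0.333643, -0.000000) × (0.741724, 0.000000) = (-0.247471, -0.000000)  (running Σ = (-0.248249, -0.000021))
  m=1: (0.006672, 0.006842) × (0.025456, 0.052834) = (-0.000192, 0.000527)  (running Σ = (-0.248440, 0.000506))
  m=2: (-0.009283, 0.368455) × (-0.001316, 0.001652) = (-0.000596, -0.000500)  (running Σ = (-0.249037, 0.000006))
  m=3: (-0.216204, 0.200454) × (-0.000038, -0.000009) = (0.000010, -0.000006)  (running Σ = (-0.249027, -0.000000))
Accumulated sum (-0.249027, -0.000000); after 4π/(2l+1) scaling, (-0.447052, -0.000000) ⇒ P_3 = -0.447052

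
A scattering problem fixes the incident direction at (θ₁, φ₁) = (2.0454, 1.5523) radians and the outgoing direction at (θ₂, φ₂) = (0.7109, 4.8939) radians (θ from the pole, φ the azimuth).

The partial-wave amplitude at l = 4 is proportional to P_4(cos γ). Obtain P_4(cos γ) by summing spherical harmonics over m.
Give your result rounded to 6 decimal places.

0.302818

Addition theorem: P_4(cos γ) = (4π/9) Σ_m Y*_{lm}(Ω₁) Y_{lm}(Ω₂), m = −4…4:
  m=-4: Y*=+0.276241-0.020475i  Y=+0.059993-0.053263i  product +0.015482-0.015942i
  m=-3: Y*=+0.022324+0.401905i  Y=-0.136505-0.225402i  product +0.087543-0.059894i
  m=-2: Y*=-0.122152+0.004521i  Y=-0.402054+0.152723i  product +0.048421-0.020473i
  m=-1: Y*=+0.005471+0.295734i  Y=+0.043053+0.234580i  product -0.069138+0.014015i
  m=+0: Y*=-0.183924-0.000000i  Y=-0.284147+0.000000i  product +0.052261+0.000000i
  m=+1: Y*=-0.005471+0.295734i  Y=-0.043053+0.234580i  product -0.069138-0.014015i
  m=+2: Y*=-0.122152-0.004521i  Y=-0.402054-0.152723i  product +0.048421+0.020473i
  m=+3: Y*=-0.022324+0.401905i  Y=+0.136505-0.225402i  product +0.087543+0.059894i
  m=+4: Y*=+0.276241+0.020475i  Y=+0.059993+0.053263i  product +0.015482+0.015942i
Total Σ_m = +0.216878+0.000000i. Multiply by 1.396263: +0.302818+0.000000i. P_4(cos γ) = 0.302818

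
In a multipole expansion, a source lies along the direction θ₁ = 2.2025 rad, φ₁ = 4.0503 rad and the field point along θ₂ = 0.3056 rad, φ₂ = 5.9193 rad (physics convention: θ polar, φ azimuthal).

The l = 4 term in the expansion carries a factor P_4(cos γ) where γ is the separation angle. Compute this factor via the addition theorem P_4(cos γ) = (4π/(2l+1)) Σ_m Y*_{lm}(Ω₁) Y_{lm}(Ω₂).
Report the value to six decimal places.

-0.425617

Expand P_4 via completeness: Σ_{m} conj(Y_{4,m}) at Ω₁ times Y_{4,m} at Ω₂ —
  m=-4: Y*=(-0.165336, -0.088877)  Y=(0.000417, 0.003602)  product (0.000251, -0.000633)
  m=-3: Y*=(-0.355442, 0.156803)  Y=(0.014987, 0.028848)  product (-0.009851, -0.007904)
  m=-2: Y*=(-0.076644, 0.304452)  Y=(0.121331, 0.108095)  product (-0.042209, 0.028655)
  m=-1: Y*=(-0.077479, -0.099401)  Y=(0.427031, 0.162633)  product (-0.016920, -0.055048)
  m=+0: Y*=(-0.339082, -0.000000)  Y=(0.493594, 0.000000)  product (-0.167369, -0.000000)
  m=+1: Y*=(0.077479, -0.099401)  Y=(-0.427031, 0.162633)  product (-0.016920, 0.055048)
  m=+2: Y*=(-0.076644, -0.304452)  Y=(0.121331, -0.108095)  product (-0.042209, -0.028655)
  m=+3: Y*=(0.355442, 0.156803)  Y=(-0.014987, 0.028848)  product (-0.009851, 0.007904)
  m=+4: Y*=(-0.165336, 0.088877)  Y=(0.000417, -0.003602)  product (0.000251, 0.000633)
Σ over m = (-0.304826, -0.000000); ×(4π/9) → (-0.425617, -0.000000). Real part: -0.425617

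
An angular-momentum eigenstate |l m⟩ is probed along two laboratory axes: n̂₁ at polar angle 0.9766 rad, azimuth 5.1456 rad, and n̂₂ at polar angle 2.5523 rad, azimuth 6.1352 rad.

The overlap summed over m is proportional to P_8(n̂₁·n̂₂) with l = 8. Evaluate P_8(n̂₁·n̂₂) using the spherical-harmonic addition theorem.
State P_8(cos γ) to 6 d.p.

Addition theorem: P_8(cos γ) = (4π/17) Σ_m Y*_{lm}(Ω₁) Y_{lm}(Ω₂), m = −8…8:
  m=-8: Y*=(-0.108568, -0.036473)  Y=(0.001770, 0.004345)  product (-0.000034, -0.000536)
  m=-7: Y*=(-0.033708, -0.307691)  Y=(-0.014310, -0.024152)  product (-0.006949, 0.005217)
  m=-6: Y*=(0.386214, -0.232731)  Y=(0.065568, 0.080606)  product (0.044083, 0.015871)
  m=-5: Y*=(0.250489, 0.169631)  Y=(-0.195017, -0.178041)  product (-0.018648, -0.077678)
  m=-4: Y*=(0.019650, -0.120200)  Y=(0.377066, 0.253528)  product (0.037884, -0.040341)
  m=-3: Y*=(0.353226, -0.098201)  Y=(-0.411901, -0.195909)  product (-0.164732, -0.028751)
  m=-2: Y*=(0.043268, 0.050916)  Y=(0.067588, 0.020609)  product (0.001875, 0.004333)
  m=-1: Y*=(0.140381, -0.303518)  Y=(0.388074, 0.057852)  product (0.072037, -0.109666)
  m=+0: Y*=(0.119138, -0.000000)  Y=(-0.208006, 0.000000)  product (-0.024781, 0.000000)
  m=+1: Y*=(-0.140381, -0.303518)  Y=(-0.388074, 0.057852)  product (0.072037, 0.109666)
  m=+2: Y*=(0.043268, -0.050916)  Y=(0.067588, -0.020609)  product (0.001875, -0.004333)
  m=+3: Y*=(-0.353226, -0.098201)  Y=(0.411901, -0.195909)  product (-0.164732, 0.028751)
  m=+4: Y*=(0.019650, 0.120200)  Y=(0.377066, -0.253528)  product (0.037884, 0.040341)
  m=+5: Y*=(-0.250489, 0.169631)  Y=(0.195017, -0.178041)  product (-0.018648, 0.077678)
  m=+6: Y*=(0.386214, 0.232731)  Y=(0.065568, -0.080606)  product (0.044083, -0.015871)
  m=+7: Y*=(0.033708, -0.307691)  Y=(0.014310, -0.024152)  product (-0.006949, -0.005217)
  m=+8: Y*=(-0.108568, 0.036473)  Y=(0.001770, -0.004345)  product (-0.000034, 0.000536)
Total Σ_m = (-0.093750, -0.000000). Multiply by 0.739198: (-0.069300, -0.000000). P_8(cos γ) = -0.069300

-0.069300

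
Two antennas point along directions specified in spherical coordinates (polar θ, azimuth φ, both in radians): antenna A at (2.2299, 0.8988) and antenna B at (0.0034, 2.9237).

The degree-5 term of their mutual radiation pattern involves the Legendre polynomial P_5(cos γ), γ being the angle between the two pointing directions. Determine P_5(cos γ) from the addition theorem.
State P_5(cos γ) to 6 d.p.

0.185937

Addition theorem: P_5(cos γ) = (4π/11) Σ_m Y*_{lm}(Ω₁) Y_{lm}(Ω₂), m = −5…5:
  m=-5: Y*=-0.03105 - 0.13990j  Y=-0.00000 - 0.00000j  product -0.00000 + 0.00000j
  m=-4: Y*=0.31556 + 0.15384j  Y=0.00000 + 0.00000j  product 0.00000 + 0.00000j
  m=-3: Y*=-0.36642 + 0.17483j  Y=-0.00000 - 0.00000j  product 0.00000 + 0.00000j
  m=-2: Y*=0.01825 - 0.07909j  Y=0.00004 + 0.00002j  product 0.00000 - 0.00000j
  m=-1: Y*=-0.20441 - 0.25696j  Y=-0.00851 - 0.00188j  product 0.00125 + 0.00257j
  m=+0: Y*=0.17129 + 0.00000j  Y=0.93552 + 0.00000j  product 0.16025 + 0.00000j
  m=+1: Y*=0.20441 - 0.25696j  Y=0.00851 - 0.00188j  product 0.00125 - 0.00257j
  m=+2: Y*=0.01825 + 0.07909j  Y=0.00004 - 0.00002j  product 0.00000 + 0.00000j
  m=+3: Y*=0.36642 + 0.17483j  Y=0.00000 - 0.00000j  product 0.00000 - 0.00000j
  m=+4: Y*=0.31556 - 0.15384j  Y=0.00000 - 0.00000j  product 0.00000 - 0.00000j
  m=+5: Y*=0.03105 - 0.13990j  Y=0.00000 - 0.00000j  product -0.00000 - 0.00000j
Accumulated sum 0.16276 + 0.00000j; after 4π/(2l+1) scaling, 0.18594 + 0.00000j ⇒ P_5 = 0.185937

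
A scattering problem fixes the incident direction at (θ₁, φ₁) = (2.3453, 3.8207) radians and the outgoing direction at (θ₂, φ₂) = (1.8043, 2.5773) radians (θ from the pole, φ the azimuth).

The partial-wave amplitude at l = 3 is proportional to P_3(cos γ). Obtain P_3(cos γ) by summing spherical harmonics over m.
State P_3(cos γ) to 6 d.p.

Addition theorem: P_3(cos γ) = (4π/7) Σ_m Y*_{lm}(Ω₁) Y_{lm}(Ω₂), m = −3…3:
  [-3]  conj(Y_{3,-3})(Ω₁) = (0.068528, -0.136076) ; Y_{3,-3}(Ω₂) = (0.046784, -0.381310) ; Δ = (-0.048681, -0.032497)
  [-2]  conj(Y_{3,-2})(Ω₁) = (-0.077042, -0.356935) ; Y_{3,-2}(Ω₂) = (-0.095779, -0.202285) ; Δ = (-0.064823, 0.049771)
  [-1]  conj(Y_{3,-1})(Ω₁) = (-0.259832, -0.209732) ; Y_{3,-1}(Ω₂) = (0.194547, 0.123138) ; Δ = (-0.024723, -0.072798)
  [+0]  conj(Y_{3,0})(Ω₁) = (0.144708, -0.000000) ; Y_{3,0}(Ω₂) = (0.235930, 0.000000) ; Δ = (0.034141, 0.000000)
  [+1]  conj(Y_{3,1})(Ω₁) = (0.259832, -0.209732) ; Y_{3,1}(Ω₂) = (-0.194547, 0.123138) ; Δ = (-0.024723, 0.072798)
  [+2]  conj(Y_{3,2})(Ω₁) = (-0.077042, 0.356935) ; Y_{3,2}(Ω₂) = (-0.095779, 0.202285) ; Δ = (-0.064823, -0.049771)
  [+3]  conj(Y_{3,3})(Ω₁) = (-0.068528, -0.136076) ; Y_{3,3}(Ω₂) = (-0.046784, -0.381310) ; Δ = (-0.048681, 0.032497)
Accumulated sum (-0.242315, 0.000000); after 4π/(2l+1) scaling, (-0.435004, 0.000000) ⇒ P_3 = -0.435004

-0.435004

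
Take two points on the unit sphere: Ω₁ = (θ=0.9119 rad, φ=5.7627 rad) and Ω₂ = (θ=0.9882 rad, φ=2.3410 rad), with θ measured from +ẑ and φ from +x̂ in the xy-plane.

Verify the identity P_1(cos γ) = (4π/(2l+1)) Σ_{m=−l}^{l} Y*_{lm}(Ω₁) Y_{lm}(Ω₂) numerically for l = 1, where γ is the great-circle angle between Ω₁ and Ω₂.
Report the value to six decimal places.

-0.297652

Addition theorem: P_1(cos γ) = (4π/3) Σ_m Y*_{lm}(Ω₁) Y_{lm}(Ω₂), m = −1…1:
  [-1]  conj(Y_{1,-1})(Ω₁) = 0.23700 - 0.13585j ; Y_{1,-1}(Ω₂) = -0.20088 - 0.20708j ; Δ = -0.07574 - 0.02179j
  [+0]  conj(Y_{1,0})(Ω₁) = 0.29914 + 0.00000j ; Y_{1,0}(Ω₂) = 0.26883 + 0.00000j ; Δ = 0.08042 + 0.00000j
  [+1]  conj(Y_{1,1})(Ω₁) = -0.23700 - 0.13585j ; Y_{1,1}(Ω₂) = 0.20088 - 0.20708j ; Δ = -0.07574 + 0.02179j
Σ over m = -0.07106 + 0.00000j; ×(4π/3) → -0.29765 + 0.00000j. Real part: -0.297652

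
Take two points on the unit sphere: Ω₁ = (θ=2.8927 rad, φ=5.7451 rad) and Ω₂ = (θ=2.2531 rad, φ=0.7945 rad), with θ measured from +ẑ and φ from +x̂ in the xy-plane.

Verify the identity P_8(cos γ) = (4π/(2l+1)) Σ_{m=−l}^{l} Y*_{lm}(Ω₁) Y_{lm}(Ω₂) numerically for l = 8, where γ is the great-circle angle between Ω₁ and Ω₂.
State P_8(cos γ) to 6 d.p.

0.309179

Term-by-term m-sum for l=8 (normalisation 4π/17 = 0.739198):
  m=-8: Y*=-0.00000 + 0.00001j  Y=0.06768 - 0.00494j  product -0.00000 + 0.00000j
  m=-7: Y*=0.00009 - 0.00006j  Y=-0.16556 - 0.14570j  product -0.00002 - 0.00000j
  m=-6: Y*=-0.00110 + 0.00010j  Y=0.02229 + 0.40783j  product -0.00006 - 0.00045j
  m=-5: Y*=0.00713 + 0.00346j  Y=0.28861 - 0.31615j  product 0.00315 - 0.00126j
  m=-4: Y*=-0.02321 - 0.03531j  Y=-0.11517 + 0.00419j  product 0.00282 + 0.00397j
  m=-3: Y*=0.00714 + 0.16419j  Y=-0.21916 - 0.20751j  product 0.03251 - 0.03747j
  m=-2: Y*=0.20757 - 0.38486j  Y=0.00530 + 0.29093j  product 0.11307 + 0.05835j
  m=-1: Y*=-0.56926 + 0.33975j  Y=-0.12614 + 0.12846j  product 0.02816 - 0.11598j
  m=+0: Y*=0.18363 + 0.00000j  Y=0.32139 + 0.00000j  product 0.05902 + 0.00000j
  m=+1: Y*=0.56926 + 0.33975j  Y=0.12614 + 0.12846j  product 0.02816 + 0.11598j
  m=+2: Y*=0.20757 + 0.38486j  Y=0.00530 - 0.29093j  product 0.11307 - 0.05835j
  m=+3: Y*=-0.00714 + 0.16419j  Y=0.21916 - 0.20751j  product 0.03251 + 0.03747j
  m=+4: Y*=-0.02321 + 0.03531j  Y=-0.11517 - 0.00419j  product 0.00282 - 0.00397j
  m=+5: Y*=-0.00713 + 0.00346j  Y=-0.28861 - 0.31615j  product 0.00315 + 0.00126j
  m=+6: Y*=-0.00110 - 0.00010j  Y=0.02229 - 0.40783j  product -0.00006 + 0.00045j
  m=+7: Y*=-0.00009 - 0.00006j  Y=0.16556 - 0.14570j  product -0.00002 + 0.00000j
  m=+8: Y*=-0.00000 - 0.00001j  Y=0.06768 + 0.00494j  product -0.00000 - 0.00000j
Accumulated sum 0.41826 + 0.00000j; after 4π/(2l+1) scaling, 0.30918 + 0.00000j ⇒ P_8 = 0.309179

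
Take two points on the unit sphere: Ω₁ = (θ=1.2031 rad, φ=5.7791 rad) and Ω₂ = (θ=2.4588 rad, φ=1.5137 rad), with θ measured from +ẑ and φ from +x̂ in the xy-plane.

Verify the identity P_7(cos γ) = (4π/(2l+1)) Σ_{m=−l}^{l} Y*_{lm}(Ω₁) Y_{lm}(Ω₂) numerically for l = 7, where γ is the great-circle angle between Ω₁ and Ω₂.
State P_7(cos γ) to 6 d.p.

Expand P_7 via completeness: Σ_{m} conj(Y_{7,m}) at Ω₁ times Y_{7,m} at Ω₂ —
  m=-7: Y*=(-0.285313, 0.116282)  Y=(-0.007747, 0.018339)  product (0.000078, -0.006133)
  m=-6: Y*=(-0.441036, -0.051874)  Y=(0.086267, 0.030766)  product (-0.036451, -0.018044)
  m=-5: Y*=(-0.143530, -0.102721)  Y=(0.070523, -0.240285)  product (-0.034805, 0.027244)
  m=-4: Y*=(0.113803, 0.238295)  Y=(-0.424044, -0.098565)  product (-0.024770, -0.112264)
  m=-3: Y*=(-0.016519, 0.281853)  Y=(-0.071432, 0.412940)  product (-0.115208, -0.026955)
  m=-2: Y*=(0.082912, -0.131478)  Y=(0.028649, 0.003286)  product (0.002807, -0.003494)
  m=-1: Y*=(0.266425, -0.146965)  Y=(-0.021910, 0.383327)  product (0.050498, 0.105348)
  m=+0: Y*=(-0.121311, -0.000000)  Y=(0.154491, 0.000000)  product (-0.018741, -0.000000)
  m=+1: Y*=(-0.266425, -0.146965)  Y=(0.021910, 0.383327)  product (0.050498, -0.105348)
  m=+2: Y*=(0.082912, 0.131478)  Y=(0.028649, -0.003286)  product (0.002807, 0.003494)
  m=+3: Y*=(0.016519, 0.281853)  Y=(0.071432, 0.412940)  product (-0.115208, 0.026955)
  m=+4: Y*=(0.113803, -0.238295)  Y=(-0.424044, 0.098565)  product (-0.024770, 0.112264)
  m=+5: Y*=(0.143530, -0.102721)  Y=(-0.070523, -0.240285)  product (-0.034805, -0.027244)
  m=+6: Y*=(-0.441036, 0.051874)  Y=(0.086267, -0.030766)  product (-0.036451, 0.018044)
  m=+7: Y*=(0.285313, 0.116282)  Y=(0.007747, 0.018339)  product (0.000078, 0.006133)
Σ over m = (-0.334443, -0.000000); ×(4π/15) → (-0.280182, -0.000000). Real part: -0.280182

-0.280182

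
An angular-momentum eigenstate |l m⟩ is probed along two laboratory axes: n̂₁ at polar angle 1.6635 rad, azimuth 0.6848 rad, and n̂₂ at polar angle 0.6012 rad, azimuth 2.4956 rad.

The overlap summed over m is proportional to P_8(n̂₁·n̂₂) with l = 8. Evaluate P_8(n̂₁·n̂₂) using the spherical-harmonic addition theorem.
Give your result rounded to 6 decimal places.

Expand P_8 via completeness: Σ_{m} conj(Y_{8,m}) at Ω₁ times Y_{8,m} at Ω₂ —
  [-8]  conj(Y_{8,-8})(Ω₁) = +0.345238-0.358890i ; Y_{8,-8}(Ω₂) = +0.002376-0.004850i ; Δ = -0.000920-0.002527i
  [-7]  conj(Y_{8,-7})(Ω₁) = -0.015023+0.184581i ; Y_{8,-7}(Ω₂) = +0.005962+0.030926i ; Δ = -0.005798+0.000636i
  [-6]  conj(Y_{8,-6})(Ω₁) = +0.181445+0.263186i ; Y_{8,-6}(Ω₂) = -0.084190-0.076007i ; Δ = +0.004728-0.035949i
  [-5]  conj(Y_{8,-5})(Ω₁) = -0.203166-0.058951i ; Y_{8,-5}(Ω₂) = +0.278487+0.024674i ; Δ = -0.055125-0.021430i
  [-4]  conj(Y_{8,-4})(Ω₁) = -0.239251+0.101829i ; Y_{8,-4}(Ω₂) = -0.393130+0.245172i ; Δ = +0.069091-0.098690i
  [-3]  conj(Y_{8,-3})(Ω₁) = +0.103180-0.196458i ; Y_{8,-3}(Ω₂) = +0.157008-0.408211i ; Δ = -0.063996-0.072965i
  [-2]  conj(Y_{8,-2})(Ω₁) = -0.046500-0.227988i ; Y_{8,-2}(Ω₂) = +0.008031+0.028056i ; Δ = +0.006023-0.003136i
  [-1]  conj(Y_{8,-1})(Ω₁) = +0.174903+0.142832i ; Y_{8,-1}(Ω₂) = +0.322869+0.243411i ; Δ = +0.021704+0.088689i
  [+0]  conj(Y_{8,0})(Ω₁) = +0.224479-0.000000i ; Y_{8,0}(Ω₂) = -0.167723+0.000000i ; Δ = -0.037650+0.000000i
  [+1]  conj(Y_{8,1})(Ω₁) = -0.174903+0.142832i ; Y_{8,1}(Ω₂) = -0.322869+0.243411i ; Δ = +0.021704-0.088689i
  [+2]  conj(Y_{8,2})(Ω₁) = -0.046500+0.227988i ; Y_{8,2}(Ω₂) = +0.008031-0.028056i ; Δ = +0.006023+0.003136i
  [+3]  conj(Y_{8,3})(Ω₁) = -0.103180-0.196458i ; Y_{8,3}(Ω₂) = -0.157008-0.408211i ; Δ = -0.063996+0.072965i
  [+4]  conj(Y_{8,4})(Ω₁) = -0.239251-0.101829i ; Y_{8,4}(Ω₂) = -0.393130-0.245172i ; Δ = +0.069091+0.098690i
  [+5]  conj(Y_{8,5})(Ω₁) = +0.203166-0.058951i ; Y_{8,5}(Ω₂) = -0.278487+0.024674i ; Δ = -0.055125+0.021430i
  [+6]  conj(Y_{8,6})(Ω₁) = +0.181445-0.263186i ; Y_{8,6}(Ω₂) = -0.084190+0.076007i ; Δ = +0.004728+0.035949i
  [+7]  conj(Y_{8,7})(Ω₁) = +0.015023+0.184581i ; Y_{8,7}(Ω₂) = -0.005962+0.030926i ; Δ = -0.005798-0.000636i
  [+8]  conj(Y_{8,8})(Ω₁) = +0.345238+0.358890i ; Y_{8,8}(Ω₂) = +0.002376+0.004850i ; Δ = -0.000920+0.002527i
Σ over m = -0.086236-0.000000i; ×(4π/17) → -0.063746-0.000000i. Real part: -0.063746

-0.063746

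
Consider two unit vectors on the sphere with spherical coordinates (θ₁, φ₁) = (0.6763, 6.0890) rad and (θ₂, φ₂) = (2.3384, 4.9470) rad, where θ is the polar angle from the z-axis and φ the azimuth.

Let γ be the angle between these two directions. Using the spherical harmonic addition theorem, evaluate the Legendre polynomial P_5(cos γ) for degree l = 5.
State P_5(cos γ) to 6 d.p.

Summing Y*_{l m}(θ₁,φ₁)·Y_{l m}(θ₂,φ₂) over m ∈ [−5, 5]; prefactor 4π/(2·5+1) = 1.142397:
  m=-5: Y*=0.02517 - 0.03680j  Y=0.08255 + 0.03468j  product 0.00335 - 0.00217j
  m=-4: Y*=0.12530 - 0.12315j  Y=-0.16151 + 0.22042j  product 0.00691 + 0.04751j
  m=-3: Y*=0.31693 - 0.20880j  Y=-0.27859 - 0.32820j  product -0.15682 - 0.04584j
  m=-2: Y*=0.39524 - 0.16171j  Y=0.24275 - 0.12307j  product 0.07604 - 0.08790j
  m=-1: Y*=0.04989 - 0.00981j  Y=-0.04650 - 0.19454j  product -0.00423 - 0.00925j
  m=+0: Y*=-0.38943 + 0.00000j  Y=0.33342 + 0.00000j  product -0.12984 + 0.00000j
  m=+1: Y*=-0.04989 - 0.00981j  Y=0.04650 - 0.19454j  product -0.00423 + 0.00925j
  m=+2: Y*=0.39524 + 0.16171j  Y=0.24275 + 0.12307j  product 0.07604 + 0.08790j
  m=+3: Y*=-0.31693 - 0.20880j  Y=0.27859 - 0.32820j  product -0.15682 + 0.04584j
  m=+4: Y*=0.12530 + 0.12315j  Y=-0.16151 - 0.22042j  product 0.00691 - 0.04751j
  m=+5: Y*=-0.02517 - 0.03680j  Y=-0.08255 + 0.03468j  product 0.00335 + 0.00217j
Accumulated sum -0.27934 + 0.00000j; after 4π/(2l+1) scaling, -0.31912 + 0.00000j ⇒ P_5 = -0.319118

-0.319118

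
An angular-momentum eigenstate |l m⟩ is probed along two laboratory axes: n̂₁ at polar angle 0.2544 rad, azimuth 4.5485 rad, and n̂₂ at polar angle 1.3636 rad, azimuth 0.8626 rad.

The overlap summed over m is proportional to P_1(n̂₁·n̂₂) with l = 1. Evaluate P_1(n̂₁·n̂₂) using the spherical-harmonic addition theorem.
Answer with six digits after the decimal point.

-0.011595

Addition theorem: P_1(cos γ) = (4π/3) Σ_m Y*_{lm}(Ω₁) Y_{lm}(Ω₂), m = −1…1:
  m=-1: -0.01419 - 0.08578j × 0.21993 - 0.25680j = -0.02515 - 0.01522j  (running Σ = -0.02515 - 0.01522j)
  m=0: 0.47288 + 0.00000j × 0.10051 + 0.00000j = 0.04753 + 0.00000j  (running Σ = 0.02238 - 0.01522j)
  m=1: 0.01419 - 0.08578j × -0.21993 - 0.25680j = -0.02515 + 0.01522j  (running Σ = -0.00277 + 0.00000j)
Accumulated sum -0.00277 + 0.00000j; after 4π/(2l+1) scaling, -0.01159 + 0.00000j ⇒ P_1 = -0.011595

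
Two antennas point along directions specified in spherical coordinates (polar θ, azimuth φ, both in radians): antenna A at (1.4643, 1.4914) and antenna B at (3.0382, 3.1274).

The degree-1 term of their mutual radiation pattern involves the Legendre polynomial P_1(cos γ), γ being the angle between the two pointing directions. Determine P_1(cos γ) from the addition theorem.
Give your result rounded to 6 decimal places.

Summing Y*_{l m}(θ₁,φ₁)·Y_{l m}(θ₂,φ₂) over m ∈ [−1, 1]; prefactor 4π/(2·1+1) = 4.188790:
  m=-1: 0.02725 + 0.34245j × -0.03565 - 0.00051j = -0.00080 - 0.01222j  (running Σ = -0.00080 - 0.01222j)
  m=0: 0.05194 + 0.00000j × -0.48599 + 0.00000j = -0.02524 + 0.00000j  (running Σ = -0.02604 - 0.01222j)
  m=1: -0.02725 + 0.34245j × 0.03565 - 0.00051j = -0.00080 + 0.01222j  (running Σ = -0.02684 + 0.00000j)
Accumulated sum -0.02684 + 0.00000j; after 4π/(2l+1) scaling, -0.11241 + 0.00000j ⇒ P_1 = -0.112414

-0.112414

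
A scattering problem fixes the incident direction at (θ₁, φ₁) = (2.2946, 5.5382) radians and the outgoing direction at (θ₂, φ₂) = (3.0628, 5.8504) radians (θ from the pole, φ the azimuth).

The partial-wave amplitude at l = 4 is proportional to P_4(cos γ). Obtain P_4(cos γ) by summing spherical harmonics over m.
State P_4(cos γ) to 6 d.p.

Expand P_4 via completeness: Σ_{m} conj(Y_{4,m}) at Ω₁ times Y_{4,m} at Ω₂ —
  term(m=-4) = +0.000001-0.000002i   from Y*(Ω₁)=-0.137674-0.022451i, Y(Ω₂)=-0.000003+0.000017i
  term(m=-3) = +0.000126-0.000171i   from Y*(Ω₁)=+0.214941+0.274583i, Y(Ω₂)=-0.000164-0.000586i
  term(m=-2) = +0.003894-0.002806i   from Y*(Ω₁)=+0.031388-0.387493i, Y(Ω₂)=+0.008002+0.009400i
  term(m=-1) = +0.002295-0.000741i   from Y*(Ω₁)=-0.012067+0.011129i, Y(Ω₂)=-0.133335-0.061600i
  term(m=+0) = -0.297182-0.000000i   from Y*(Ω₁)=-0.362324-0.000000i, Y(Ω₂)=+0.820211+0.000000i
  term(m=+1) = +0.002295+0.000741i   from Y*(Ω₁)=+0.012067+0.011129i, Y(Ω₂)=+0.133335-0.061600i
  term(m=+2) = +0.003894+0.002806i   from Y*(Ω₁)=+0.031388+0.387493i, Y(Ω₂)=+0.008002-0.009400i
  term(m=+3) = +0.000126+0.000171i   from Y*(Ω₁)=-0.214941+0.274583i, Y(Ω₂)=+0.000164-0.000586i
  term(m=+4) = +0.000001+0.000002i   from Y*(Ω₁)=-0.137674+0.022451i, Y(Ω₂)=-0.000003-0.000017i
Total Σ_m = -0.284552-0.000000i. Multiply by 1.396263: -0.397310-0.000000i. P_4(cos γ) = -0.397310

-0.397310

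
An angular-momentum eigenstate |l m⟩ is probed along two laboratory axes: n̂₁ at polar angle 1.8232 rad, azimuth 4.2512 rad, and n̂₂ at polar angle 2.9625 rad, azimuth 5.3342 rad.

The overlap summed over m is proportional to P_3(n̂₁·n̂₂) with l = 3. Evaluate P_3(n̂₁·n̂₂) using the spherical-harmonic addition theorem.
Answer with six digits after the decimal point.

Addition theorem: P_3(cos γ) = (4π/7) Σ_m Y*_{lm}(Ω₁) Y_{lm}(Ω₂), m = −3…3:
  m=-3: 0.37219 + 0.07051j × -0.00226 + 0.00068j = -0.00089 + 0.00010j  (running Σ = -0.00089 + 0.00010j)
  m=-2: 0.14452 - 0.19074j × 0.01026 - 0.03022j = -0.00428 - 0.00632j  (running Σ = -0.00517 - 0.00623j)
  m=-1: 0.09584 + 0.19286j × 0.12882 + 0.17975j = -0.02232 + 0.04207j  (running Σ = -0.02749 + 0.03584j)
  m=0: 0.25052 + 0.00000j × -0.67615 + 0.00000j = -0.16939 + 0.00000j  (running Σ = -0.19688 + 0.03584j)
  m=1: -0.09584 + 0.19286j × -0.12882 + 0.17975j = -0.02232 - 0.04207j  (running Σ = -0.21920 - 0.00623j)
  m=2: 0.14452 + 0.19074j × 0.01026 + 0.03022j = -0.00428 + 0.00632j  (running Σ = -0.22348 + 0.00010j)
  m=3: -0.37219 + 0.07051j × 0.00226 + 0.00068j = -0.00089 - 0.00010j  (running Σ = -0.22437 - 0.00000j)
Σ over m = -0.22437 - 0.00000j; ×(4π/7) → -0.40279 - 0.00000j. Real part: -0.402793

-0.402793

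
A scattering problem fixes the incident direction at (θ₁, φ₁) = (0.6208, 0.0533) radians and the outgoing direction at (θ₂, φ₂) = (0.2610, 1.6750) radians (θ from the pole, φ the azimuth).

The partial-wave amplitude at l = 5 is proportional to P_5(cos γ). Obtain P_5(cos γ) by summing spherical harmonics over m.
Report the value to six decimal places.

Term-by-term m-sum for l=5 (normalisation 4π/11 = 1.142397):
  [-5]  conj(Y_{5,-5})(Ω₁) = (0.029818, 0.008140) ; Y_{5,-5}(Ω₂) = (-0.000264, -0.000461) ; Δ = (-0.000004, -0.000016)
  [-4]  conj(Y_{5,-4})(Ω₁) = (0.133586, 0.028920) ; Y_{5,-4}(Ω₂) = (0.005749, -0.002545) ; Δ = (0.000842, -0.000174)
  [-3]  conj(Y_{5,-3})(Ω₁) = (0.333058, 0.053714) ; Y_{5,-3}(Ω₂) = (0.013529, 0.041860) ; Δ = (0.002258, 0.014668)
  [-2]  conj(Y_{5,-2})(Ω₁) = (0.456804, 0.048881) ; Y_{5,-2}(Ω₂) = (-0.192032, 0.040611) ; Δ = (-0.089706, 0.009164)
  [-1]  conj(Y_{5,-1})(Ω₁) = (0.173049, 0.009232) ; Y_{5,-1}(Ω₂) = (-0.053545, -0.511991) ; Δ = (-0.004539, -0.089094)
  [+0]  conj(Y_{5,0})(Ω₁) = (-0.355348, -0.000000) ; Y_{5,0}(Ω₂) = (0.514148, 0.000000) ; Δ = (-0.182701, -0.000000)
  [+1]  conj(Y_{5,1})(Ω₁) = (-0.173049, 0.009232) ; Y_{5,1}(Ω₂) = (0.053545, -0.511991) ; Δ = (-0.004539, 0.089094)
  [+2]  conj(Y_{5,2})(Ω₁) = (0.456804, -0.048881) ; Y_{5,2}(Ω₂) = (-0.192032, -0.040611) ; Δ = (-0.089706, -0.009164)
  [+3]  conj(Y_{5,3})(Ω₁) = (-0.333058, 0.053714) ; Y_{5,3}(Ω₂) = (-0.013529, 0.041860) ; Δ = (0.002258, -0.014668)
  [+4]  conj(Y_{5,4})(Ω₁) = (0.133586, -0.028920) ; Y_{5,4}(Ω₂) = (0.005749, 0.002545) ; Δ = (0.000842, 0.000174)
  [+5]  conj(Y_{5,5})(Ω₁) = (-0.029818, 0.008140) ; Y_{5,5}(Ω₂) = (0.000264, -0.000461) ; Δ = (-0.000004, 0.000016)
Total Σ_m = (-0.365001, 0.000000). Multiply by 1.142397: (-0.416977, 0.000000). P_5(cos γ) = -0.416977

-0.416977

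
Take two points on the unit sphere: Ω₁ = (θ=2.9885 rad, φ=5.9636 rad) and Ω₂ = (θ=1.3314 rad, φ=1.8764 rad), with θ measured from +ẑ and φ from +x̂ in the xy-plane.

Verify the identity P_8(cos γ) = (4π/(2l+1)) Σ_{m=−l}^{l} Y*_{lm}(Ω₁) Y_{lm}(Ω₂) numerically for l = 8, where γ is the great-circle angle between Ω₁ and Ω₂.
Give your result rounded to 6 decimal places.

-0.263081

Expand P_8 via completeness: Σ_{m} conj(Y_{8,m}) at Ω₁ times Y_{8,m} at Ω₂ —
  [-8]  conj(Y_{8,-8})(Ω₁) = -0.00000 - 0.00000j ; Y_{8,-8}(Ω₂) = -0.31361 - 0.26242j ; Δ = 0.00000 + 0.00000j
  [-7]  conj(Y_{8,-7})(Ω₁) = 0.00000 + 0.00000j ; Y_{8,-7}(Ω₂) = 0.33646 - 0.21491j ; Δ = 0.00000 + 0.00000j
  [-6]  conj(Y_{8,-6})(Ω₁) = -0.00002 - 0.00006j ; Y_{8,-6}(Ω₂) = -0.01288 - 0.04786j ; Δ = -0.00000 + 0.00000j
  [-5]  conj(Y_{8,-5})(Ω₁) = 0.00002 + 0.00077j ; Y_{8,-5}(Ω₂) = 0.35949 + 0.01539j ; Δ = -0.00000 + 0.00028j
  [-4]  conj(Y_{8,-4})(Ω₁) = 0.00198 - 0.00659j ; Y_{8,-4}(Ω₂) = -0.02637 + 0.07260j ; Δ = 0.00043 + 0.00032j
  [-3]  conj(Y_{8,-3})(Ω₁) = -0.02605 + 0.03711j ; Y_{8,-3}(Ω₂) = 0.25040 + 0.19194j ; Δ = -0.01365 + 0.00429j
  [-2]  conj(Y_{8,-2})(Ω₁) = 0.16892 - 0.12555j ; Y_{8,-2}(Ω₂) = -0.10689 + 0.07490j ; Δ = -0.00865 + 0.02607j
  [-1]  conj(Y_{8,-1})(Ω₁) = -0.57732 + 0.19105j ; Y_{8,-1}(Ω₂) = 0.08759 + 0.27763j ; Δ = -0.10361 - 0.14355j
  [+0]  conj(Y_{8,0})(Ω₁) = 0.72140 + 0.00000j ; Y_{8,0}(Ω₂) = -0.14544 + 0.00000j ; Δ = -0.10492 + 0.00000j
  [+1]  conj(Y_{8,1})(Ω₁) = 0.57732 + 0.19105j ; Y_{8,1}(Ω₂) = -0.08759 + 0.27763j ; Δ = -0.10361 + 0.14355j
  [+2]  conj(Y_{8,2})(Ω₁) = 0.16892 + 0.12555j ; Y_{8,2}(Ω₂) = -0.10689 - 0.07490j ; Δ = -0.00865 - 0.02607j
  [+3]  conj(Y_{8,3})(Ω₁) = 0.02605 + 0.03711j ; Y_{8,3}(Ω₂) = -0.25040 + 0.19194j ; Δ = -0.01365 - 0.00429j
  [+4]  conj(Y_{8,4})(Ω₁) = 0.00198 + 0.00659j ; Y_{8,4}(Ω₂) = -0.02637 - 0.07260j ; Δ = 0.00043 - 0.00032j
  [+5]  conj(Y_{8,5})(Ω₁) = -0.00002 + 0.00077j ; Y_{8,5}(Ω₂) = -0.35949 + 0.01539j ; Δ = -0.00000 - 0.00028j
  [+6]  conj(Y_{8,6})(Ω₁) = -0.00002 + 0.00006j ; Y_{8,6}(Ω₂) = -0.01288 + 0.04786j ; Δ = -0.00000 - 0.00000j
  [+7]  conj(Y_{8,7})(Ω₁) = -0.00000 + 0.00000j ; Y_{8,7}(Ω₂) = -0.33646 - 0.21491j ; Δ = 0.00000 - 0.00000j
  [+8]  conj(Y_{8,8})(Ω₁) = -0.00000 + 0.00000j ; Y_{8,8}(Ω₂) = -0.31361 + 0.26242j ; Δ = 0.00000 - 0.00000j
Σ over m = -0.35590 + 0.00000j; ×(4π/17) → -0.26308 + 0.00000j. Real part: -0.263081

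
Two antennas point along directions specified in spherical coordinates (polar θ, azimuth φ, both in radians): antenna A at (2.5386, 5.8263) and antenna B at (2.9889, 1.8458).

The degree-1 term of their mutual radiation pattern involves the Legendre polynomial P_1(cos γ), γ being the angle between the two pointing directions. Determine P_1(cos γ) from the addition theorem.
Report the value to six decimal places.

Term-by-term m-sum for l=1 (normalisation 4π/3 = 4.188790):
  m=-1: Y*=0.17584 - 0.08644j  Y=-0.01427 - 0.05058j  product -0.00688 - 0.00766j
  m=+0: Y*=-0.40243 + 0.00000j  Y=-0.48292 + 0.00000j  product 0.19434 + 0.00000j
  m=+1: Y*=-0.17584 - 0.08644j  Y=0.01427 - 0.05058j  product -0.00688 + 0.00766j
Σ over m = 0.18058 + 0.00000j; ×(4π/3) → 0.75642 + 0.00000j. Real part: 0.756415

0.756415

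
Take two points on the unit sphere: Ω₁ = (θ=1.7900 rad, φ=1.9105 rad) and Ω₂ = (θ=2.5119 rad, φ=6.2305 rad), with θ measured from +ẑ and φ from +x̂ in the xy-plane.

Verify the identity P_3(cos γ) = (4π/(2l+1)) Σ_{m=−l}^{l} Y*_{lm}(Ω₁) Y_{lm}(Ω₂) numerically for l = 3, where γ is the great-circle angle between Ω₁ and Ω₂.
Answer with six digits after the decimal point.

0.065871

Summing Y*_{l m}(θ₁,φ₁)·Y_{l m}(θ₂,φ₂) over m ∈ [−3, 3]; prefactor 4π/(2·3+1) = 1.795196:
  term(m=-3) = +0.030531-0.012680i   from Y*(Ω₁)=+0.330423-0.203351i, Y(Ω₂)=+0.084147+0.013412i
  term(m=-2) = -0.042911-0.042858i   from Y*(Ω₁)=+0.164710+0.133033i, Y(Ω₂)=-0.284859-0.030127i
  term(m=-1) = +0.039722-0.095982i   from Y*(Ω₁)=+0.080259-0.227102i, Y(Ω₂)=+0.430667+0.022711i
  term(m=+0) = -0.017992+0.000000i   from Y*(Ω₁)=+0.224259-0.000000i, Y(Ω₂)=-0.080228+0.000000i
  term(m=+1) = +0.039722+0.095982i   from Y*(Ω₁)=-0.080259-0.227102i, Y(Ω₂)=-0.430667+0.022711i
  term(m=+2) = -0.042911+0.042858i   from Y*(Ω₁)=+0.164710-0.133033i, Y(Ω₂)=-0.284859+0.030127i
  term(m=+3) = +0.030531+0.012680i   from Y*(Ω₁)=-0.330423-0.203351i, Y(Ω₂)=-0.084147+0.013412i
Accumulated sum +0.036693+0.000000i; after 4π/(2l+1) scaling, +0.065871+0.000000i ⇒ P_3 = 0.065871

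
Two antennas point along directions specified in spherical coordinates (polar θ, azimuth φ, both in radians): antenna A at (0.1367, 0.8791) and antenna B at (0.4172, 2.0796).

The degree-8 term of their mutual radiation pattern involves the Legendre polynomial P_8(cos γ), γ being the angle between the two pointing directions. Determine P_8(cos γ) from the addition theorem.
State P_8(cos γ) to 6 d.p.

-0.348573

Summing Y*_{l m}(θ₁,φ₁)·Y_{l m}(θ₂,φ₂) over m ∈ [−8, 8]; prefactor 4π/(2·8+1) = 0.739198:
  term(m=-8) = (-0.000000, 0.000000)   from Y*(Ω₁)=(0.000000, 0.000000), Y(Ω₂)=(-0.000224, 0.000300)
  term(m=-7) = (-0.000000, -0.000000)   from Y*(Ω₁)=(0.000002, -0.000000), Y(Ω₂)=(-0.001379, -0.003087)
  term(m=-6) = (0.000000, -0.000001)   from Y*(Ω₁)=(0.000018, -0.000028), Y(Ω₂)=(0.019146, 0.001704)
  term(m=-5) = (0.000033, 0.000010)   from Y*(Ω₁)=(-0.000138, -0.000422), Y(Ω₂)=(-0.043575, 0.064026)
  term(m=-4) = (0.000089, 0.000996)   from Y*(Ω₁)=(-0.004135, -0.001627), Y(Ω₂)=(-0.100797, -0.201206)
  term(m=-3) = (-0.013356, 0.006616)   from Y*(Ω₁)=(-0.028851, 0.015922), Y(Ω₂)=(0.451853, 0.020069)
  term(m=-2) = (-0.068712, -0.062815)   from Y*(Ω₁)=(-0.032173, 0.169663), Y(Ω₂)=(-0.283250, 0.458704)
  term(m=-1) = (0.029269, -0.075395)   from Y*(Ω₁)=(0.362414, 0.437597), Y(Ω₂)=(-0.069340, -0.124312)
  term(m=+0) = (-0.366203, 0.000000)   from Y*(Ω₁)=(0.803302, -0.000000), Y(Ω₂)=(-0.455873, 0.000000)
  term(m=+1) = (0.029269, 0.075395)   from Y*(Ω₁)=(-0.362414, 0.437597), Y(Ω₂)=(0.069340, -0.124312)
  term(m=+2) = (-0.068712, 0.062815)   from Y*(Ω₁)=(-0.032173, -0.169663), Y(Ω₂)=(-0.283250, -0.458704)
  term(m=+3) = (-0.013356, -0.006616)   from Y*(Ω₁)=(0.028851, 0.015922), Y(Ω₂)=(-0.451853, 0.020069)
  term(m=+4) = (0.000089, -0.000996)   from Y*(Ω₁)=(-0.004135, 0.001627), Y(Ω₂)=(-0.100797, 0.201206)
  term(m=+5) = (0.000033, -0.000010)   from Y*(Ω₁)=(0.000138, -0.000422), Y(Ω₂)=(0.043575, 0.064026)
  term(m=+6) = (0.000000, 0.000001)   from Y*(Ω₁)=(0.000018, 0.000028), Y(Ω₂)=(0.019146, -0.001704)
  term(m=+7) = (-0.000000, 0.000000)   from Y*(Ω₁)=(-0.000002, -0.000000), Y(Ω₂)=(0.001379, -0.003087)
  term(m=+8) = (-0.000000, -0.000000)   from Y*(Ω₁)=(0.000000, -0.000000), Y(Ω₂)=(-0.000224, -0.000300)
Σ over m = (-0.471556, 0.000000); ×(4π/17) → (-0.348573, 0.000000). Real part: -0.348573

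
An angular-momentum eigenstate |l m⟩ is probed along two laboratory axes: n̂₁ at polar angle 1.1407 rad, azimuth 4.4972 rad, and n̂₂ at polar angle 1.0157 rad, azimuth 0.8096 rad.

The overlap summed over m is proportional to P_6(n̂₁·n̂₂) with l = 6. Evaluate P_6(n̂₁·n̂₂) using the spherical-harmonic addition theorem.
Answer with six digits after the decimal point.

Term-by-term m-sum for l=6 (normalisation 4π/13 = 0.966644):
  m=-6: -0.075188+0.261808i × +0.026336+0.180086i = -0.049128-0.006645i  (running Σ = -0.049128-0.006645i)
  m=-5: -0.380934-0.205566i × -0.241070+0.307817i = +0.155108-0.067702i  (running Σ = +0.105980-0.074348i)
  m=-4: +0.144829-0.168485i × -0.380724+0.036972i = -0.048911+0.069501i  (running Σ = +0.057070-0.004847i)
  m=-3: -0.133455-0.177176i × -0.008817-0.007622i = -0.000174+0.002579i  (running Σ = +0.056896-0.002267i)
  m=-2: +0.276799-0.127072i × +0.016546+0.341558i = +0.047982+0.092440i  (running Σ = +0.104878+0.090173i)
  m=-1: -0.026065-0.119250i × -0.100141+0.105110i = +0.015144+0.009202i  (running Σ = +0.120023+0.099375i)
  m=0: +0.314514-0.000000i × +0.305934+0.000000i = +0.096220+0.000000i  (running Σ = +0.216243+0.099375i)
  m=1: +0.026065-0.119250i × +0.100141+0.105110i = +0.015144-0.009202i  (running Σ = +0.231388+0.090173i)
  m=2: +0.276799+0.127072i × +0.016546-0.341558i = +0.047982-0.092440i  (running Σ = +0.279370-0.002267i)
  m=3: +0.133455-0.177176i × +0.008817-0.007622i = -0.000174-0.002579i  (running Σ = +0.279196-0.004847i)
  m=4: +0.144829+0.168485i × -0.380724-0.036972i = -0.048911-0.069501i  (running Σ = +0.230286-0.074348i)
  m=5: +0.380934-0.205566i × +0.241070+0.307817i = +0.155108+0.067702i  (running Σ = +0.385394-0.006645i)
  m=6: -0.075188-0.261808i × +0.026336-0.180086i = -0.049128+0.006645i  (running Σ = +0.336266+0.000000i)
Σ over m = +0.336266+0.000000i; ×(4π/13) → +0.325049+0.000000i. Real part: 0.325049

0.325049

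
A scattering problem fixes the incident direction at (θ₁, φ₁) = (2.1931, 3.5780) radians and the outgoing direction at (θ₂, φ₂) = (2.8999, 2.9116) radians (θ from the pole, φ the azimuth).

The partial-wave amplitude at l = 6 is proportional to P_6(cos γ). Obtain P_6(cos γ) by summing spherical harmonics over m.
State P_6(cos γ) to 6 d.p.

-0.186234

Expand P_6 via completeness: Σ_{m} conj(Y_{6,m}) at Ω₁ times Y_{6,m} at Ω₂ —
  term(m=-6) = -0.00001 - 0.00001j   from Y*(Ω₁)=-0.12043 + 0.06946j, Y(Ω₂)=0.00002 + 0.00009j
  term(m=-5) = -0.00043 - 0.00008j   from Y*(Ω₁)=-0.19827 + 0.28293j, Y(Ω₂)=0.00052 + 0.00116j
  term(m=-4) = -0.00415 + 0.00214j   from Y*(Ω₁)=-0.07406 + 0.41925j, Y(Ω₂)=0.00665 + 0.00873j
  term(m=-3) = -0.00399 + 0.00873j   from Y*(Ω₁)=0.03885 + 0.14513j, Y(Ω₂)=0.04929 + 0.04068j
  term(m=-2) = -0.01650 - 0.06803j   from Y*(Ω₁)=-0.18050 - 0.21518j, Y(Ω₂)=0.22334 + 0.11065j
  term(m=-1) = -0.12283 - 0.09660j   from Y*(Ω₁)=-0.24466 - 0.11411j, Y(Ω₂)=0.56359 + 0.13196j
  term(m=+0) = 0.10318 + 0.00000j   from Y*(Ω₁)=0.21433 + 0.00000j, Y(Ω₂)=0.48140 + 0.00000j
  term(m=+1) = -0.12283 + 0.09660j   from Y*(Ω₁)=0.24466 - 0.11411j, Y(Ω₂)=-0.56359 + 0.13196j
  term(m=+2) = -0.01650 + 0.06803j   from Y*(Ω₁)=-0.18050 + 0.21518j, Y(Ω₂)=0.22334 - 0.11065j
  term(m=+3) = -0.00399 - 0.00873j   from Y*(Ω₁)=-0.03885 + 0.14513j, Y(Ω₂)=-0.04929 + 0.04068j
  term(m=+4) = -0.00415 - 0.00214j   from Y*(Ω₁)=-0.07406 - 0.41925j, Y(Ω₂)=0.00665 - 0.00873j
  term(m=+5) = -0.00043 + 0.00008j   from Y*(Ω₁)=0.19827 + 0.28293j, Y(Ω₂)=-0.00052 + 0.00116j
  term(m=+6) = -0.00001 + 0.00001j   from Y*(Ω₁)=-0.12043 - 0.06946j, Y(Ω₂)=0.00002 - 0.00009j
Accumulated sum -0.19266 + 0.00000j; after 4π/(2l+1) scaling, -0.18623 + 0.00000j ⇒ P_6 = -0.186234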